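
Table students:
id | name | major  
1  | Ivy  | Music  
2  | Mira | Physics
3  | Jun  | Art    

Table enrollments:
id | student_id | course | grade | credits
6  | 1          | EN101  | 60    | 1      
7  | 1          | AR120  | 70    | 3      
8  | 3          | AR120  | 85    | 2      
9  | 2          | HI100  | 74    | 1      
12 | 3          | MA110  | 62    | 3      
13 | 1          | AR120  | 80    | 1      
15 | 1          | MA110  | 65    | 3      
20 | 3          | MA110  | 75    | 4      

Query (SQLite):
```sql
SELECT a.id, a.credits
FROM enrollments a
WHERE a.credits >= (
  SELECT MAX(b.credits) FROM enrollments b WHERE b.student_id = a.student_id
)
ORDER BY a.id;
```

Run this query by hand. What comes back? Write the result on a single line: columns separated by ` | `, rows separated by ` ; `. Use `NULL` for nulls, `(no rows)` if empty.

For each enrollments row a, compute MAX(credits) over rows sharing a.student_id.
Keep row a if a.credits >= that per-group MAX.
  student_id=1: MAX(credits) = 3
  student_id=2: MAX(credits) = 1
  student_id=3: MAX(credits) = 4

7 | 3 ; 9 | 1 ; 15 | 3 ; 20 | 4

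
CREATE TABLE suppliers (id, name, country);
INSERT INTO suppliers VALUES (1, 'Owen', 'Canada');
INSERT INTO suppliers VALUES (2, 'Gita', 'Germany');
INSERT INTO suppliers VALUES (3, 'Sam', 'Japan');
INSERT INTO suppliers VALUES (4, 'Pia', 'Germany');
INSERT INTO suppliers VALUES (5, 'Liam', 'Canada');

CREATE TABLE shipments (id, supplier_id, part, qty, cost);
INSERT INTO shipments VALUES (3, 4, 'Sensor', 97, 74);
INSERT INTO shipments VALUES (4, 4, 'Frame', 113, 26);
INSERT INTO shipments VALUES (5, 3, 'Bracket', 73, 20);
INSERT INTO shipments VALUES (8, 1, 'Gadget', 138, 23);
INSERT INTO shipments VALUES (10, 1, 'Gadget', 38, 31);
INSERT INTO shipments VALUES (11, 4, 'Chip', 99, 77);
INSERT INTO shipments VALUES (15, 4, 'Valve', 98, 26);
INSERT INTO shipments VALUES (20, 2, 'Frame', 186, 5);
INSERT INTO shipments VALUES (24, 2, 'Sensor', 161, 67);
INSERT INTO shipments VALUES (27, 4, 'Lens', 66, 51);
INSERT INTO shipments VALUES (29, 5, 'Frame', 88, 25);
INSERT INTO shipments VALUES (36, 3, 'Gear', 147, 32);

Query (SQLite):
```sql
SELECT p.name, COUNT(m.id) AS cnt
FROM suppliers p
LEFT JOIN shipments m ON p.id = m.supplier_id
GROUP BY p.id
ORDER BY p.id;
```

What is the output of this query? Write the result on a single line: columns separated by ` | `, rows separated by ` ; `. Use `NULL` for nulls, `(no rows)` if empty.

LEFT JOIN keeps every suppliers row; unmatched ones get NULL for shipments columns.
Group by suppliers.id and compute COUNT(m.id). COUNT(col) of an all-NULL group is 0.
  1: ids {8, 10} → COUNT(m.id)=2
  2: ids {20, 24} → COUNT(m.id)=2
  3: ids {5, 36} → COUNT(m.id)=2
  4: ids {3, 4, 11, 15, 27} → COUNT(m.id)=5
  5: ids {29} → COUNT(m.id)=1

Owen | 2 ; Gita | 2 ; Sam | 2 ; Pia | 5 ; Liam | 1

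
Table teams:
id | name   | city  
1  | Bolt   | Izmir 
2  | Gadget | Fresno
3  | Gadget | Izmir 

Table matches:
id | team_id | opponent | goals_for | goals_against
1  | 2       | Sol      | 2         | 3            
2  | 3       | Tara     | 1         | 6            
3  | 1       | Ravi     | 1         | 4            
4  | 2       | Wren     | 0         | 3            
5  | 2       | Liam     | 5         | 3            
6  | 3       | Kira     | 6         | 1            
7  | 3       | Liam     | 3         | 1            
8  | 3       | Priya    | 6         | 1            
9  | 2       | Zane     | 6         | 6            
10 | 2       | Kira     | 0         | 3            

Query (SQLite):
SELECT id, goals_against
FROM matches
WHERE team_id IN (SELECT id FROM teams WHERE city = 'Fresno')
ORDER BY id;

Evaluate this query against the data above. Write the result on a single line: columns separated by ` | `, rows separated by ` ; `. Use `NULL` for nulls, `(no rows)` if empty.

1 | 3 ; 4 | 3 ; 5 | 3 ; 9 | 6 ; 10 | 3

Inner query: teams.id where city = 'Fresno'.
Outer: keep matches rows whose team_id is in that set.
Inner query → {2}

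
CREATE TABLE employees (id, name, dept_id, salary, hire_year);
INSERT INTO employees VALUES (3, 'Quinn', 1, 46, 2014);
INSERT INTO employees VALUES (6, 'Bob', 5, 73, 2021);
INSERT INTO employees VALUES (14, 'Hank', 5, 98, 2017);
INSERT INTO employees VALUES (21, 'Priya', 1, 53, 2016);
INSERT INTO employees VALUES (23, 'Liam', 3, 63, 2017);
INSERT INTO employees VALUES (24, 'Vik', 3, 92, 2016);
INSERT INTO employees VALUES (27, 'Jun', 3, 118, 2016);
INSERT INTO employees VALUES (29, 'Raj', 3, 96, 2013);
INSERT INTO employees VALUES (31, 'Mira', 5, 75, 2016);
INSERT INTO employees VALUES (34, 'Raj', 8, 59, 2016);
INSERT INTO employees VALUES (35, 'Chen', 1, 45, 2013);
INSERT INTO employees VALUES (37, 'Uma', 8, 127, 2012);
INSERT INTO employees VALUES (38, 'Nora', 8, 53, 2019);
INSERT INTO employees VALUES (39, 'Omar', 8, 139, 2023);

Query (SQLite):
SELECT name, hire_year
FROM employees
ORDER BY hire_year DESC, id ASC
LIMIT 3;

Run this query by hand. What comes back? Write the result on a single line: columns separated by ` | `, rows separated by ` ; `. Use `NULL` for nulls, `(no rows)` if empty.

Sort by hire_year desc, tiebreak id asc: (2023, id=39), (2021, id=6), (2019, id=38), (2017, id=14), (2017, id=23), (2016, id=21) …. Take first 3.

Omar | 2023 ; Bob | 2021 ; Nora | 2019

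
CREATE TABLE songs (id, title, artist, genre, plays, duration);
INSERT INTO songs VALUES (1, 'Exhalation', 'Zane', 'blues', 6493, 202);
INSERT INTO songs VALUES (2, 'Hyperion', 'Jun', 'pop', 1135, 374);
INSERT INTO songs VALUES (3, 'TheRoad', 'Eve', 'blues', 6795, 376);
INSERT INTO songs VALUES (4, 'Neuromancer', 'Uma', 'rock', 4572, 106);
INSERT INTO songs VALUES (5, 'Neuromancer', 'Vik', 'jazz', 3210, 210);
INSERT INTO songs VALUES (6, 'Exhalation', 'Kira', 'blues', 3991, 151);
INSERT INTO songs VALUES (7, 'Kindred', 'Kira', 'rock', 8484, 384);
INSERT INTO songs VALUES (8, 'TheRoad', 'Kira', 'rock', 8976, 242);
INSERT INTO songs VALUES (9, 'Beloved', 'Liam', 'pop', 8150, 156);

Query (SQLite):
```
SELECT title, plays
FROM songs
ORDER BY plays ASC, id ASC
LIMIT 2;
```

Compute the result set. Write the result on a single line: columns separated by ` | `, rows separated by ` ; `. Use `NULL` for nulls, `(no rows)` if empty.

Sort by plays asc, tiebreak id asc: (1135, id=2), (3210, id=5), (3991, id=6), (4572, id=4), (6493, id=1) …. Take first 2.

Hyperion | 1135 ; Neuromancer | 3210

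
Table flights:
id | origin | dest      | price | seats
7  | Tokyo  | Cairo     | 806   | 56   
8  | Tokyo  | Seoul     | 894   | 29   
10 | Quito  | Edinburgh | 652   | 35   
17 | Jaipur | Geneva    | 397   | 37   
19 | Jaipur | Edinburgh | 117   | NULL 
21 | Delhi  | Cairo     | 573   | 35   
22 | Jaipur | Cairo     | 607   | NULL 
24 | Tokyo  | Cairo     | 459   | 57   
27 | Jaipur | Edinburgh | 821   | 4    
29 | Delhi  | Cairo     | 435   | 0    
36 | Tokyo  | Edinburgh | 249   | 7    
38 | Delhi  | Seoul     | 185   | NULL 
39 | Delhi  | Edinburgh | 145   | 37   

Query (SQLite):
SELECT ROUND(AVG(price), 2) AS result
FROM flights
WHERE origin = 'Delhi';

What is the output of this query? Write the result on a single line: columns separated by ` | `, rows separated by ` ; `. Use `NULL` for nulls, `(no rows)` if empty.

Rows where origin='Delhi' → price values: [573, 435, 185, 145].
AVG = 1338 / 4 (rounded to 2 dp).

334.5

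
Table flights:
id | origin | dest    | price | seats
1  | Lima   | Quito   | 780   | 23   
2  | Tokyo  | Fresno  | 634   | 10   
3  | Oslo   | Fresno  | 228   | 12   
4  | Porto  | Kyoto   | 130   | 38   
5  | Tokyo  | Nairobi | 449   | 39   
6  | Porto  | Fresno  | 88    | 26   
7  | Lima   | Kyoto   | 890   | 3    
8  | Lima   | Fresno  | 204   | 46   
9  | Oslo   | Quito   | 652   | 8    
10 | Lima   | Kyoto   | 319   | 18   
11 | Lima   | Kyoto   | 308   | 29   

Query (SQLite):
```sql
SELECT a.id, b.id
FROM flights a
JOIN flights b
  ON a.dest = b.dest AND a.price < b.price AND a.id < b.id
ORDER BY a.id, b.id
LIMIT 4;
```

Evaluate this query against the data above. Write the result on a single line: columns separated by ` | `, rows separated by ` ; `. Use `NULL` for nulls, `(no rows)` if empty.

4 | 7 ; 4 | 10 ; 4 | 11 ; 6 | 8

Pairs (a,b) with same dest, a.price < b.price, a.id < b.id.
dest groups: Fresno:{2,3,6,8} Kyoto:{4,7,10,11} Nairobi:{5} Quito:{1,9}
Ordered by (a.id, b.id); first 4.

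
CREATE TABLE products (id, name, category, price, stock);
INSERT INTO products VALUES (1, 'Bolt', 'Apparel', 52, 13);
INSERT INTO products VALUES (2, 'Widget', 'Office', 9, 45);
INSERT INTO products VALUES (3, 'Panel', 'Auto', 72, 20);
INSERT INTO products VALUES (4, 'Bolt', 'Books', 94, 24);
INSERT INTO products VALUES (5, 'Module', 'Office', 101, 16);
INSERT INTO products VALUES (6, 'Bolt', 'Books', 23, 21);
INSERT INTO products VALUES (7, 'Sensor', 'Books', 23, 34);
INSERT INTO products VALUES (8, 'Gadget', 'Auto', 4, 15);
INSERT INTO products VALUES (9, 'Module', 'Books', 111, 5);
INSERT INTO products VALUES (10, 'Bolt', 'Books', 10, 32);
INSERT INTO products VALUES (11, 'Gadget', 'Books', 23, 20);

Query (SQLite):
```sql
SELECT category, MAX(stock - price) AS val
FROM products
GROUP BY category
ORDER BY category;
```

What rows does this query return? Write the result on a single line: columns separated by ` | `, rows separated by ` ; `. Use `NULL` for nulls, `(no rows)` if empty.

Apparel | -39 ; Auto | 11 ; Books | 22 ; Office | 36

For each row compute stock - price.
Group by category; take MAX of the expression per group.
  Apparel: ids {1} → MAX(stock - price)=-39
  Auto: ids {3, 8} → MAX(stock - price)=11
  Books: ids {4, 6, 7, 9, 10, 11} → MAX(stock - price)=22
  Office: ids {2, 5} → MAX(stock - price)=36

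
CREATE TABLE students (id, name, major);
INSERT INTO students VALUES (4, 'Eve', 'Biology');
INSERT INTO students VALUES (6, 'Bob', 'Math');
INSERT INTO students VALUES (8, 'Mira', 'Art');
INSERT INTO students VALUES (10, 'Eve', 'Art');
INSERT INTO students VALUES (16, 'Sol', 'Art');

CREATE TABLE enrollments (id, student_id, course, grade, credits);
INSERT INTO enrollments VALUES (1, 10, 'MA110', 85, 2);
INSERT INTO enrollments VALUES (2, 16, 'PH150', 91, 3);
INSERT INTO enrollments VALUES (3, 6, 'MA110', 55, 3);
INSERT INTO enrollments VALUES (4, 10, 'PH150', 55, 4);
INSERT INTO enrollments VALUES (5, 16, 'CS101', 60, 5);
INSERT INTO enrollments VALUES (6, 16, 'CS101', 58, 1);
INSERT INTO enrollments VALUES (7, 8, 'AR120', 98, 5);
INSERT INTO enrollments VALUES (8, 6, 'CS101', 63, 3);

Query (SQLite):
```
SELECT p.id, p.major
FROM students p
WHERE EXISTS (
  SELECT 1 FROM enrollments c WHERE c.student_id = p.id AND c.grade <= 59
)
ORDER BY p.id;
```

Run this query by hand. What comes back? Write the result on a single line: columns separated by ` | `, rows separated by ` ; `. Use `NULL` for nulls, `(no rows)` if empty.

6 | Math ; 10 | Art ; 16 | Art

For each students row, check whether any enrollments with matching student_id has grade <= 59.
Keep rows where that is true.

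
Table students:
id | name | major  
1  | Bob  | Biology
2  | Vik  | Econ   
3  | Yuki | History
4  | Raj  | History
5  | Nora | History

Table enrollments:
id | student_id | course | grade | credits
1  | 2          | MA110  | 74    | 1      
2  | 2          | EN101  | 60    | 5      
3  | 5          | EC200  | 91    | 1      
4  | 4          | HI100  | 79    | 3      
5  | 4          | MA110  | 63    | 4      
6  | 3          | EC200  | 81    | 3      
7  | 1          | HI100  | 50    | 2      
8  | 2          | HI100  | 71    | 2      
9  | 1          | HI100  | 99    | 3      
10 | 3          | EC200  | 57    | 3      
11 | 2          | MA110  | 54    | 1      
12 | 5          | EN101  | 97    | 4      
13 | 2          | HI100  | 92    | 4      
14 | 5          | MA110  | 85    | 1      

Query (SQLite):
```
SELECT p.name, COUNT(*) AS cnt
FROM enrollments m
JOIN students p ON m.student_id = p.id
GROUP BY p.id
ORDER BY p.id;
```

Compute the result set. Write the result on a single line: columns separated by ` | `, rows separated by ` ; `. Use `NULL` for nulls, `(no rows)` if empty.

Bob | 2 ; Vik | 5 ; Yuki | 2 ; Raj | 2 ; Nora | 3

Join each enrollments row to its students via student_id.
Group joined rows by students.id; compute COUNT(*) per group.
  1: ids {7, 9} → COUNT(*)=2
  2: ids {1, 2, 8, 11, 13} → COUNT(*)=5
  3: ids {6, 10} → COUNT(*)=2
  4: ids {4, 5} → COUNT(*)=2
  5: ids {3, 12, 14} → COUNT(*)=3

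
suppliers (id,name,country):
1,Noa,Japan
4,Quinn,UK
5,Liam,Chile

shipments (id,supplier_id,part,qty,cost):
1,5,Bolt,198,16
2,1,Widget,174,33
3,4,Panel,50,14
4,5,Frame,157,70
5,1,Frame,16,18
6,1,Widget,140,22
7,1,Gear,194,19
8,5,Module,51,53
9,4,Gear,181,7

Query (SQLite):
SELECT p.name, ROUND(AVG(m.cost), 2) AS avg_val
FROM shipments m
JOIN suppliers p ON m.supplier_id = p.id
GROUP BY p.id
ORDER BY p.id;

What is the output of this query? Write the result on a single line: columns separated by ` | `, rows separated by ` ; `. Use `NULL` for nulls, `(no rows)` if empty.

Noa | 23 ; Quinn | 10.5 ; Liam | 46.33

Join each shipments row to its suppliers via supplier_id.
Group joined rows by suppliers.id; compute ROUND(AVG(m.cost), 2) per group.
  1: ids {2, 5, 6, 7} → ROUND(AVG(m.cost), 2)=23
  4: ids {3, 9} → ROUND(AVG(m.cost), 2)=10.5
  5: ids {1, 4, 8} → ROUND(AVG(m.cost), 2)=46.33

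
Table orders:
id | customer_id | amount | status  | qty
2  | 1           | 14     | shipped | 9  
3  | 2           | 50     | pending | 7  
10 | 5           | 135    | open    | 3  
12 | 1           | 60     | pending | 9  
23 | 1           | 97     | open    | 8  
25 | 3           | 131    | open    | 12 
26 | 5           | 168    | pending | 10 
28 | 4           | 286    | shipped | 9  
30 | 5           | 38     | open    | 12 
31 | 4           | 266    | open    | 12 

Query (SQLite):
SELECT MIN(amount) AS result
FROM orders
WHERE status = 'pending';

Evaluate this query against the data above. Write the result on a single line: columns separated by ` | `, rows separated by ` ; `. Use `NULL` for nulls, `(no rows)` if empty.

50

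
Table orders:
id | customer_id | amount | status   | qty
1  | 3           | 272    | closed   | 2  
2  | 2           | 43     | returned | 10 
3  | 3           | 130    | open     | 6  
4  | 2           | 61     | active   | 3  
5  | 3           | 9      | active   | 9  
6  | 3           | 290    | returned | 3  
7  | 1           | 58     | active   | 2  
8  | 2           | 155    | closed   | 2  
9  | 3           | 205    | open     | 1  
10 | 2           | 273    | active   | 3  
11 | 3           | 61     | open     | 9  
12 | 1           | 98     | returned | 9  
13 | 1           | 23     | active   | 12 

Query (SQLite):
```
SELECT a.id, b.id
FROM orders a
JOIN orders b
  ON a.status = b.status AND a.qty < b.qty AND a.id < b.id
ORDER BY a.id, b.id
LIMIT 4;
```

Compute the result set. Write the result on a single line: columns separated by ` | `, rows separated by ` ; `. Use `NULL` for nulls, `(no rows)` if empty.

3 | 11 ; 4 | 5 ; 4 | 13 ; 5 | 13

Pairs (a,b) with same status, a.qty < b.qty, a.id < b.id.
status groups: active:{4,5,7,10,13} closed:{1,8} open:{3,9,11} returned:{2,6,12}
Ordered by (a.id, b.id); first 4.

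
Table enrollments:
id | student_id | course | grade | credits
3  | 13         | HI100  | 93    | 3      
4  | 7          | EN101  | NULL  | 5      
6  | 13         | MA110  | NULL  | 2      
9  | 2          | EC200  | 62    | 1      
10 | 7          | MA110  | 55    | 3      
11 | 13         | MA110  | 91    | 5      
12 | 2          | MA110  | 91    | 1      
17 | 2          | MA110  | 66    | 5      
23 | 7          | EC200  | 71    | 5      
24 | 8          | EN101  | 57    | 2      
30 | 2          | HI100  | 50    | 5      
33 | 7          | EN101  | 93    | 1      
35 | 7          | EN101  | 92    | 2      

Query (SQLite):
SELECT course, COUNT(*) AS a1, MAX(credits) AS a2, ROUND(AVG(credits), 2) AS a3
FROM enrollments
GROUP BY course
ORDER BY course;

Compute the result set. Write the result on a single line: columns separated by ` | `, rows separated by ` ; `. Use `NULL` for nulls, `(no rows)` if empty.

Group enrollments by course.
Per group compute: COUNT(*), MAX(credits), ROUND(AVG(credits), 2).
  EC200: ids {9, 23} → COUNT(*)=2, MAX(credits)=5, ROUND(AVG(credits), 2)=3
  EN101: ids {4, 24, 33, 35} → COUNT(*)=4, MAX(credits)=5, ROUND(AVG(credits), 2)=2.5
  HI100: ids {3, 30} → COUNT(*)=2, MAX(credits)=5, ROUND(AVG(credits), 2)=4
  MA110: ids {6, 10, 11, 12, 17} → COUNT(*)=5, MAX(credits)=5, ROUND(AVG(credits), 2)=3.2

EC200 | 2 | 5 | 3 ; EN101 | 4 | 5 | 2.5 ; HI100 | 2 | 5 | 4 ; MA110 | 5 | 5 | 3.2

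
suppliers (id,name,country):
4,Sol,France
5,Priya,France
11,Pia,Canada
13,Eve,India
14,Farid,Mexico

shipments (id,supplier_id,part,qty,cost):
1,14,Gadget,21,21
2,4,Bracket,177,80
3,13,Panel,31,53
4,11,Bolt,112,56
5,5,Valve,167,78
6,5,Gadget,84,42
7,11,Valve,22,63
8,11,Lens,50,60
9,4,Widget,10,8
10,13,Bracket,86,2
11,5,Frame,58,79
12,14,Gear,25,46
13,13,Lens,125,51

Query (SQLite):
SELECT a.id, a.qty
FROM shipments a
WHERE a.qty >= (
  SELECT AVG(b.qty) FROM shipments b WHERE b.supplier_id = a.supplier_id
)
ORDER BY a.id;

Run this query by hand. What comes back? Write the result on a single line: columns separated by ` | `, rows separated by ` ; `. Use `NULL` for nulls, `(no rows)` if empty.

For each shipments row a, compute AVG(qty) over rows sharing a.supplier_id.
Keep row a if a.qty >= that per-group AVG.
  supplier_id=4: AVG(qty) = 93.5
  supplier_id=5: AVG(qty) = 103.0
  supplier_id=11: AVG(qty) = 61.333333
  supplier_id=13: AVG(qty) = 80.666667
  supplier_id=14: AVG(qty) = 23.0

2 | 177 ; 4 | 112 ; 5 | 167 ; 10 | 86 ; 12 | 25 ; 13 | 125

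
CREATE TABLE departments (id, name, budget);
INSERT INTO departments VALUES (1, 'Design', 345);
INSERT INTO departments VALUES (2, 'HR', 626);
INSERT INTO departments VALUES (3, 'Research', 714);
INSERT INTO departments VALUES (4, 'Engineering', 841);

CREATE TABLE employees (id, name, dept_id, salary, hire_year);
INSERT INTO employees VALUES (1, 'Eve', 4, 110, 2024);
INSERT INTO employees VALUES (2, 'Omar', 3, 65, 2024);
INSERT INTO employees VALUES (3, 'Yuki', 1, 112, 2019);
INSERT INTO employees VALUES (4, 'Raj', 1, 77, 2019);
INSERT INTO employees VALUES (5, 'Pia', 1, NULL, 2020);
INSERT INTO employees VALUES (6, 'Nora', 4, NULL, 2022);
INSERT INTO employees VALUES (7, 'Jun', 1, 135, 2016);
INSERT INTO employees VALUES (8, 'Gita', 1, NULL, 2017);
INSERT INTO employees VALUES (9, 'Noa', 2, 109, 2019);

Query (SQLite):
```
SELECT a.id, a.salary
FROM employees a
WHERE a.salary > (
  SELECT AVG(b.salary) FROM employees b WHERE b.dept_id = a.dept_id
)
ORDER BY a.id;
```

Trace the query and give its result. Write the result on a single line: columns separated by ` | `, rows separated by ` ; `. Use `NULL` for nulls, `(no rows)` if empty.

For each employees row a, compute AVG(salary) over rows sharing a.dept_id.
Keep row a if a.salary > that per-group AVG.
  dept_id=1: AVG(salary) = 108.0
  dept_id=2: AVG(salary) = 109.0
  dept_id=3: AVG(salary) = 65.0
  dept_id=4: AVG(salary) = 110.0

3 | 112 ; 7 | 135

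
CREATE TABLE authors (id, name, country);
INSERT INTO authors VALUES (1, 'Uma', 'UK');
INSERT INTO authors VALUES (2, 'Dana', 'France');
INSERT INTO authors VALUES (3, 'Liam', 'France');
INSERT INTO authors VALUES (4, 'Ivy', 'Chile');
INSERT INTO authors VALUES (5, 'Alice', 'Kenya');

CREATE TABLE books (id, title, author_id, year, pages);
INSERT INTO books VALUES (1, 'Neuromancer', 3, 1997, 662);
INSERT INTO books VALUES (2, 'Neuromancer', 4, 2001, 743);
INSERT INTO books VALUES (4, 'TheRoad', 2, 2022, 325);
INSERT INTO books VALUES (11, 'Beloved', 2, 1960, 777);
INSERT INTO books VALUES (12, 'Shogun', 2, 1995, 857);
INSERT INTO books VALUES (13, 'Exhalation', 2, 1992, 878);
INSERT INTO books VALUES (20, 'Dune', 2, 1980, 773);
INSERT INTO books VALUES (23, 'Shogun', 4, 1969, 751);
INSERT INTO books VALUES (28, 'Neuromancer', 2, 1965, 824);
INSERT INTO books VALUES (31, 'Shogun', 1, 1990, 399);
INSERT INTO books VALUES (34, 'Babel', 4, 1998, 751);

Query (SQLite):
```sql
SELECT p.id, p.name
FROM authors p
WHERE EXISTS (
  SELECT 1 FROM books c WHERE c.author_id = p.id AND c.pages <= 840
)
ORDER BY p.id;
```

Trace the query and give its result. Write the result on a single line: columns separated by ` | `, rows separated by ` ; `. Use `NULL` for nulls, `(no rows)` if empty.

1 | Uma ; 2 | Dana ; 3 | Liam ; 4 | Ivy

For each authors row, check whether any books with matching author_id has pages <= 840.
Keep rows where that is true.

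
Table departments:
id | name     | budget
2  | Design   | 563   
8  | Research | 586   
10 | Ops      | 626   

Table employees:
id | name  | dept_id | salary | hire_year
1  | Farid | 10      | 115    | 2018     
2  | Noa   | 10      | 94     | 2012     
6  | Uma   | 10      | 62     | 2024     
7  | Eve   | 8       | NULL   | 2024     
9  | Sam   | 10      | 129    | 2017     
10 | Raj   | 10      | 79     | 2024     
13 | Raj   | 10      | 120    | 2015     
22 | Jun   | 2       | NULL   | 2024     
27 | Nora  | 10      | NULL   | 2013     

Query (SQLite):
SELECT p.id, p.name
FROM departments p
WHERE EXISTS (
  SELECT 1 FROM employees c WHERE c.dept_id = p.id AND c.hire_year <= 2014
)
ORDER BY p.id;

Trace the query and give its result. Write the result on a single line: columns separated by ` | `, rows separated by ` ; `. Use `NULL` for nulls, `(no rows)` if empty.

10 | Ops

For each departments row, check whether any employees with matching dept_id has hire_year <= 2014.
Keep rows where that is true.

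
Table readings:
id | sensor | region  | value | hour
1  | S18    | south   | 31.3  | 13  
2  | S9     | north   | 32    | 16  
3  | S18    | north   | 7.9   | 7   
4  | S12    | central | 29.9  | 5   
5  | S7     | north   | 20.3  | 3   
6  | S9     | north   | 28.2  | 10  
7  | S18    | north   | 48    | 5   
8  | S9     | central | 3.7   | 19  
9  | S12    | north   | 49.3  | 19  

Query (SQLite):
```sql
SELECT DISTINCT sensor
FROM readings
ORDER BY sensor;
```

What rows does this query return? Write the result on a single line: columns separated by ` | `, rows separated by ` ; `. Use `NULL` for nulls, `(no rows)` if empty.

Collect distinct sensor values from readings.

S12 ; S18 ; S7 ; S9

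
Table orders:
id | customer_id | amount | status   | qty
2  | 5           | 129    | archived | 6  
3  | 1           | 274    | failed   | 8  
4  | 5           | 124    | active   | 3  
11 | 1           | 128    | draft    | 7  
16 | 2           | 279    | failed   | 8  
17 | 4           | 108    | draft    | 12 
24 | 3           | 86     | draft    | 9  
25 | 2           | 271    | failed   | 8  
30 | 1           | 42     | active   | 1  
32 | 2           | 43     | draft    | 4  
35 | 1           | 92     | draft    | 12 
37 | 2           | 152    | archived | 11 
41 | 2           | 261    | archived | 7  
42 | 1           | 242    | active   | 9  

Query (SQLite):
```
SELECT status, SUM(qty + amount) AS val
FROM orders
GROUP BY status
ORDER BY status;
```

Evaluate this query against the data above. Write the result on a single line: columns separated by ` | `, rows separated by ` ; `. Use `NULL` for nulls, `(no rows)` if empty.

active | 421 ; archived | 566 ; draft | 501 ; failed | 848

For each row compute qty + amount.
Group by status; take SUM of the expression per group.
  active: ids {4, 30, 42} → SUM(qty + amount)=421
  archived: ids {2, 37, 41} → SUM(qty + amount)=566
  draft: ids {11, 17, 24, 32, 35} → SUM(qty + amount)=501
  failed: ids {3, 16, 25} → SUM(qty + amount)=848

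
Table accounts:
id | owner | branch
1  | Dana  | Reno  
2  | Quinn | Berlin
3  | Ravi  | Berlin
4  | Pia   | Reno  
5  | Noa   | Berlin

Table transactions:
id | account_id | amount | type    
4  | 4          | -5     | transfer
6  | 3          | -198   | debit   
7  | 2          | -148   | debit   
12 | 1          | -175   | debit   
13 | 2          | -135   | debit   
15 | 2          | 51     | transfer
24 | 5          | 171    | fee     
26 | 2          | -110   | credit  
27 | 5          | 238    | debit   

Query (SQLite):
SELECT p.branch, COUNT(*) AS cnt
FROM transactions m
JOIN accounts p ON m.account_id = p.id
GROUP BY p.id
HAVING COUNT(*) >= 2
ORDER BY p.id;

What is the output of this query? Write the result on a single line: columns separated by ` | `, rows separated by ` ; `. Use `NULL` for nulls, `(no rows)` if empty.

Berlin | 4 ; Berlin | 2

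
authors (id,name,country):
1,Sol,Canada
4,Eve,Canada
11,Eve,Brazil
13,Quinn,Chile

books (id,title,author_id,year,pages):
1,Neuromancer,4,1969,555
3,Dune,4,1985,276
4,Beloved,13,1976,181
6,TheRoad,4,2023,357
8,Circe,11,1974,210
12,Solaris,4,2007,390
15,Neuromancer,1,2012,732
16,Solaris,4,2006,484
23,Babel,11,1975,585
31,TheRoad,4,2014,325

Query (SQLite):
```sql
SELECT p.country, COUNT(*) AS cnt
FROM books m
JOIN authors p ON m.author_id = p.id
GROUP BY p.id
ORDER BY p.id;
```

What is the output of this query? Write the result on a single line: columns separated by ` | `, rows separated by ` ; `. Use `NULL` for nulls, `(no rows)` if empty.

Join each books row to its authors via author_id.
Group joined rows by authors.id; compute COUNT(*) per group.
  1: ids {15} → COUNT(*)=1
  4: ids {1, 3, 6, 12, 16, 31} → COUNT(*)=6
  11: ids {8, 23} → COUNT(*)=2
  13: ids {4} → COUNT(*)=1

Canada | 1 ; Canada | 6 ; Brazil | 2 ; Chile | 1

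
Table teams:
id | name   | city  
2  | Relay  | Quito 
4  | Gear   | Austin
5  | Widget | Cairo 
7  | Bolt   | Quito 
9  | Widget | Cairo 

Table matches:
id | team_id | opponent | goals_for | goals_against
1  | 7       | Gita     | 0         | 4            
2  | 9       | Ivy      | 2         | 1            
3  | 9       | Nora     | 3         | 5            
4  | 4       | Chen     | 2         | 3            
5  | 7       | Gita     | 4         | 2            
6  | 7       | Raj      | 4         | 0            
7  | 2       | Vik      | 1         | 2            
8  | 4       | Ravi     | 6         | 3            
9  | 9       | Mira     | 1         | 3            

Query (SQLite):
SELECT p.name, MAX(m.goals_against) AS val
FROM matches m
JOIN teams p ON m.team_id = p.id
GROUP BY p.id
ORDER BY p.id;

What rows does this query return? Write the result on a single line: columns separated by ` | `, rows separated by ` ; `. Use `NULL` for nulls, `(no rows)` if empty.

Relay | 2 ; Gear | 3 ; Bolt | 4 ; Widget | 5

Join each matches row to its teams via team_id.
Group joined rows by teams.id; compute MAX(m.goals_against) per group.
  2: ids {7} → MAX(m.goals_against)=2
  4: ids {4, 8} → MAX(m.goals_against)=3
  7: ids {1, 5, 6} → MAX(m.goals_against)=4
  9: ids {2, 3, 9} → MAX(m.goals_against)=5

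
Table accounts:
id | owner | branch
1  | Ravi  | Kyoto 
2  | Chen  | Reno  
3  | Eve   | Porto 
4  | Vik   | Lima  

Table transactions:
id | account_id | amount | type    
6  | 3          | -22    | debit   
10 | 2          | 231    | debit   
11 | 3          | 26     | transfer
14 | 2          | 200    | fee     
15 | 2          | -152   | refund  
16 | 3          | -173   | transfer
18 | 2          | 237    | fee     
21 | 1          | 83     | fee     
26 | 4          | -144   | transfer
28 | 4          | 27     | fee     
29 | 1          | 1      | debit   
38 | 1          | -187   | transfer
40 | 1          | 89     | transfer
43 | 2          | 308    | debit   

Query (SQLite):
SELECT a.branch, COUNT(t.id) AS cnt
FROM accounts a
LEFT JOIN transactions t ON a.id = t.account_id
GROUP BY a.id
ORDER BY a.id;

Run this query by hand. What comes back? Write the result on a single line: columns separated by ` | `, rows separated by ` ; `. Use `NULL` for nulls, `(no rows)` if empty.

LEFT JOIN keeps every accounts row; unmatched ones get NULL for transactions columns.
Group by accounts.id and compute COUNT(t.id). COUNT(col) of an all-NULL group is 0.
  1: ids {21, 29, 38, 40} → COUNT(t.id)=4
  2: ids {10, 14, 15, 18, 43} → COUNT(t.id)=5
  3: ids {6, 11, 16} → COUNT(t.id)=3
  4: ids {26, 28} → COUNT(t.id)=2

Kyoto | 4 ; Reno | 5 ; Porto | 3 ; Lima | 2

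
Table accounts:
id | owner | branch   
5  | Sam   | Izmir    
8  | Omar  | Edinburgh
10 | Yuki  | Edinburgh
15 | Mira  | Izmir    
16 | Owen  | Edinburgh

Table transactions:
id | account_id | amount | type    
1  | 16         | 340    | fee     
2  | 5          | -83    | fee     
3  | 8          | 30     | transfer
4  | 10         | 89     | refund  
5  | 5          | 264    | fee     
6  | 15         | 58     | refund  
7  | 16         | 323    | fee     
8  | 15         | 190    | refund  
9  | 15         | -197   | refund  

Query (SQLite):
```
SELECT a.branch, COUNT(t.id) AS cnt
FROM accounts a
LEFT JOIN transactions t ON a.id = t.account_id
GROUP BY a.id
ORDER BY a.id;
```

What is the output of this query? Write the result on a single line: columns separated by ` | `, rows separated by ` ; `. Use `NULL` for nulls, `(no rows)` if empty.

Izmir | 2 ; Edinburgh | 1 ; Edinburgh | 1 ; Izmir | 3 ; Edinburgh | 2

LEFT JOIN keeps every accounts row; unmatched ones get NULL for transactions columns.
Group by accounts.id and compute COUNT(t.id). COUNT(col) of an all-NULL group is 0.
  5: ids {2, 5} → COUNT(t.id)=2
  8: ids {3} → COUNT(t.id)=1
  10: ids {4} → COUNT(t.id)=1
  15: ids {6, 8, 9} → COUNT(t.id)=3
  16: ids {1, 7} → COUNT(t.id)=2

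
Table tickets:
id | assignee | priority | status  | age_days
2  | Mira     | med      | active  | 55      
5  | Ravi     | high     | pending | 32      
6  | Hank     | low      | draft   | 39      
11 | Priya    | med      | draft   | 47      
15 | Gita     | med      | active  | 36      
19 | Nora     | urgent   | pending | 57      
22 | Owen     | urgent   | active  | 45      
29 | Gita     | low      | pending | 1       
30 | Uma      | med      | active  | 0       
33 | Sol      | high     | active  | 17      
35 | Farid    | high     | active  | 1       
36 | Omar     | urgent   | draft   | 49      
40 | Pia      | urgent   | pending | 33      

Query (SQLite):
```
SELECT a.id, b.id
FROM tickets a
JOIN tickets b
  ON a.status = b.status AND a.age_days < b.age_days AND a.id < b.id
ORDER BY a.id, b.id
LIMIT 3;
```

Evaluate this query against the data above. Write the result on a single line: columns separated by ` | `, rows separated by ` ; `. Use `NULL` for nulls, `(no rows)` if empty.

5 | 19 ; 5 | 40 ; 6 | 11

Pairs (a,b) with same status, a.age_days < b.age_days, a.id < b.id.
status groups: active:{2,15,22,30,33,35} draft:{6,11,36} pending:{5,19,29,40}
Ordered by (a.id, b.id); first 3.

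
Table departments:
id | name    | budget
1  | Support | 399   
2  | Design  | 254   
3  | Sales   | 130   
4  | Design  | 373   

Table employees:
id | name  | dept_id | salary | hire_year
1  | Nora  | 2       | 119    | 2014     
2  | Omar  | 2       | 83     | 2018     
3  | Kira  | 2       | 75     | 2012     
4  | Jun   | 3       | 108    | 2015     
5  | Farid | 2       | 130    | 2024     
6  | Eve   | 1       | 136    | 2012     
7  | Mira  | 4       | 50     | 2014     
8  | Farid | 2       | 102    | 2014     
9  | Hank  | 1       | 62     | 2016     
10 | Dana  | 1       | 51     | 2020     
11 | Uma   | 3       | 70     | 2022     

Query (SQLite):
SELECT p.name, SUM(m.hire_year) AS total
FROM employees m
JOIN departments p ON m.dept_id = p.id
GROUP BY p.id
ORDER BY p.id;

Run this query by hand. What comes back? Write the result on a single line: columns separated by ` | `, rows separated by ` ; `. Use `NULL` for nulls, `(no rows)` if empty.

Support | 6048 ; Design | 10082 ; Sales | 4037 ; Design | 2014

Join each employees row to its departments via dept_id.
Group joined rows by departments.id; compute SUM(m.hire_year) per group.
  1: ids {6, 9, 10} → SUM(m.hire_year)=6048
  2: ids {1, 2, 3, 5, 8} → SUM(m.hire_year)=10082
  3: ids {4, 11} → SUM(m.hire_year)=4037
  4: ids {7} → SUM(m.hire_year)=2014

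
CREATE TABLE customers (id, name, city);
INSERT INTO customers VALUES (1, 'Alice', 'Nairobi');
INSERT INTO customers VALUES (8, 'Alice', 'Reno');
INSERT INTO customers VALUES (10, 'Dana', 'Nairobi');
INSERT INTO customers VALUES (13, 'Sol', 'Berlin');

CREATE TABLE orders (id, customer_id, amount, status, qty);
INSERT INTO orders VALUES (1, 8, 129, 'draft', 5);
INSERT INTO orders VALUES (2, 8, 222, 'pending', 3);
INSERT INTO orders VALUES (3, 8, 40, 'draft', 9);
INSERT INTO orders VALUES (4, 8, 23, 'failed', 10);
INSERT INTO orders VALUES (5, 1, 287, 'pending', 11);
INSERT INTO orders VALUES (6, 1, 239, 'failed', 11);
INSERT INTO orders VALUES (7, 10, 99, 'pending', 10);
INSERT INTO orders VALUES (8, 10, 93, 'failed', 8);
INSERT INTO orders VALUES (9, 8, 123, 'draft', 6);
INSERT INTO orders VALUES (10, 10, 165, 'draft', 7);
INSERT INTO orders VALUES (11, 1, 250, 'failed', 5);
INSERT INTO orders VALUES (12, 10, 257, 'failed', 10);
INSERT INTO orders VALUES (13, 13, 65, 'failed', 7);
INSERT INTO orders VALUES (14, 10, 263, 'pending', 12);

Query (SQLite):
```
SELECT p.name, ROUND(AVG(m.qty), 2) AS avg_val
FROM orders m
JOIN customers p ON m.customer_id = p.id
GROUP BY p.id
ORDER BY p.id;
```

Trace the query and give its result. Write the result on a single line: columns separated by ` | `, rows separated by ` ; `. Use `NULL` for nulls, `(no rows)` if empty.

Join each orders row to its customers via customer_id.
Group joined rows by customers.id; compute ROUND(AVG(m.qty), 2) per group.
  1: ids {5, 6, 11} → ROUND(AVG(m.qty), 2)=9
  8: ids {1, 2, 3, 4, 9} → ROUND(AVG(m.qty), 2)=6.6
  10: ids {7, 8, 10, 12, 14} → ROUND(AVG(m.qty), 2)=9.4
  13: ids {13} → ROUND(AVG(m.qty), 2)=7

Alice | 9 ; Alice | 6.6 ; Dana | 9.4 ; Sol | 7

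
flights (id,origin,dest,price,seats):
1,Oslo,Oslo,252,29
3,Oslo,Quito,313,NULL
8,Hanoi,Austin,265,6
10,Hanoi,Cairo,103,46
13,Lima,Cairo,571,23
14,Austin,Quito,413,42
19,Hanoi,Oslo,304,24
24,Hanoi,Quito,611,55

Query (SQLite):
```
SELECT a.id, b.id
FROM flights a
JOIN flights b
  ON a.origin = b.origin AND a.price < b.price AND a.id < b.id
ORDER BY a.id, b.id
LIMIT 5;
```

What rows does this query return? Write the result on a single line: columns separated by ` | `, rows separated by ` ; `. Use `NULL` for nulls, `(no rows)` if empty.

1 | 3 ; 8 | 19 ; 8 | 24 ; 10 | 19 ; 10 | 24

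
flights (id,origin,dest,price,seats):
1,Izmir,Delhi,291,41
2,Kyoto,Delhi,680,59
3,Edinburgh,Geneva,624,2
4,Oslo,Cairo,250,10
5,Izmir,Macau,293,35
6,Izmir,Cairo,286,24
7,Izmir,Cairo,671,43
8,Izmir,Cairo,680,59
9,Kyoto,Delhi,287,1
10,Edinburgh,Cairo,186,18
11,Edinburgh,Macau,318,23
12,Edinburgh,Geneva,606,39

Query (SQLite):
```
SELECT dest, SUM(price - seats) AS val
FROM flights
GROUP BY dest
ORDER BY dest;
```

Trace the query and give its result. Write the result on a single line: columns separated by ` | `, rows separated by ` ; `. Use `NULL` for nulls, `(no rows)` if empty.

Cairo | 1919 ; Delhi | 1157 ; Geneva | 1189 ; Macau | 553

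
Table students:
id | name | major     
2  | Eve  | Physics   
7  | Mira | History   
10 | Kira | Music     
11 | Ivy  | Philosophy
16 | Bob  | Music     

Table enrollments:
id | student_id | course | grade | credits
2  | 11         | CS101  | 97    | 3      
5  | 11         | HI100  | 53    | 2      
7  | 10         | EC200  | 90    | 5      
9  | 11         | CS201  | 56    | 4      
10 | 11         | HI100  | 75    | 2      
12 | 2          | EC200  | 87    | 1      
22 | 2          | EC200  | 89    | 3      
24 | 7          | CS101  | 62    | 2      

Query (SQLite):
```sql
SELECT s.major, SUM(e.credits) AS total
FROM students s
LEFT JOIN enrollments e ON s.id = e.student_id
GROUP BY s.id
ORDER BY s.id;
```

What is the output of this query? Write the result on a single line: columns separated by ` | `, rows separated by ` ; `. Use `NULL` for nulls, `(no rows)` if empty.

Physics | 4 ; History | 2 ; Music | 5 ; Philosophy | 11 ; Music | NULL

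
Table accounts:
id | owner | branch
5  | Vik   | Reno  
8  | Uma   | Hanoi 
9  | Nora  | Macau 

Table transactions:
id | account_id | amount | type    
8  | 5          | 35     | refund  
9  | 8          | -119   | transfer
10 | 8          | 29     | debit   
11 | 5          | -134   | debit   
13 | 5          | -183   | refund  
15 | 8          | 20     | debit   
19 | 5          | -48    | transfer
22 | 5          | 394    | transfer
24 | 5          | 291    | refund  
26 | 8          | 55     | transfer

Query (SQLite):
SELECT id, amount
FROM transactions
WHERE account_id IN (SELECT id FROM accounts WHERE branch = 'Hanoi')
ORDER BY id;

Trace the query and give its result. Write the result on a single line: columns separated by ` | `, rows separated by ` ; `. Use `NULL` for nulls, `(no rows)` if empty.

9 | -119 ; 10 | 29 ; 15 | 20 ; 26 | 55

Inner query: accounts.id where branch = 'Hanoi'.
Outer: keep transactions rows whose account_id is in that set.
Inner query → {8}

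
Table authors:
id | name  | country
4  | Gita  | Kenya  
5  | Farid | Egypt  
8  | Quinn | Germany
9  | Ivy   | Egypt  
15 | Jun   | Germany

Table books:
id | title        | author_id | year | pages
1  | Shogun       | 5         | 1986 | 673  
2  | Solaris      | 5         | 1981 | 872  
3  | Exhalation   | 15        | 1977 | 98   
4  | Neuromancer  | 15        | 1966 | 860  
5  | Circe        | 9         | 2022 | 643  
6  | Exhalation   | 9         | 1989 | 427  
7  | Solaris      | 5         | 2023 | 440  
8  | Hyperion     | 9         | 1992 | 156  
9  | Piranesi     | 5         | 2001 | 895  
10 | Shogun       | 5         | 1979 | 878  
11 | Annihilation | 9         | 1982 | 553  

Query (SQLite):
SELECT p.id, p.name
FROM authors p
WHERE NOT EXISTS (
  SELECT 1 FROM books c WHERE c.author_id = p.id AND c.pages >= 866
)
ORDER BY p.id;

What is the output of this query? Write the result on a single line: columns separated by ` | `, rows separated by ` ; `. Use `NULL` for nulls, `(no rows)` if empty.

4 | Gita ; 8 | Quinn ; 9 | Ivy ; 15 | Jun

For each authors row, check whether any books with matching author_id has pages >= 866.
Keep rows where that is false.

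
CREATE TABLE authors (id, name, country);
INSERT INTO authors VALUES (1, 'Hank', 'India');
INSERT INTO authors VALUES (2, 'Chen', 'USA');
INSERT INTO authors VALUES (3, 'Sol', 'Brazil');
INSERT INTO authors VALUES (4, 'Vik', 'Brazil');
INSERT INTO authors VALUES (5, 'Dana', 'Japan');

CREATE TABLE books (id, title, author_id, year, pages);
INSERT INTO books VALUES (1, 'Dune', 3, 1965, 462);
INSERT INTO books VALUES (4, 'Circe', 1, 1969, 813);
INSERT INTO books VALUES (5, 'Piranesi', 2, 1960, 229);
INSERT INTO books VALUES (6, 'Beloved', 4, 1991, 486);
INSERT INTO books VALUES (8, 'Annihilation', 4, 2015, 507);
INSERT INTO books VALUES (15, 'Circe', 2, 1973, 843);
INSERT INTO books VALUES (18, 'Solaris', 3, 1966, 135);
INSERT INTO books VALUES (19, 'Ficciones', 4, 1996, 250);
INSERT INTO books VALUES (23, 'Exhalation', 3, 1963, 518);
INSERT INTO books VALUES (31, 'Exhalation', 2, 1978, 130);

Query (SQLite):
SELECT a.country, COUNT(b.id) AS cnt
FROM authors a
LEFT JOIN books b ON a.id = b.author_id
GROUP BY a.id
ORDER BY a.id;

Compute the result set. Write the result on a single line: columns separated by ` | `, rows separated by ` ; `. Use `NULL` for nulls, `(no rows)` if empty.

LEFT JOIN keeps every authors row; unmatched ones get NULL for books columns.
Group by authors.id and compute COUNT(b.id). COUNT(col) of an all-NULL group is 0.
  1: ids {4} → COUNT(b.id)=1
  2: ids {5, 15, 31} → COUNT(b.id)=3
  3: ids {1, 18, 23} → COUNT(b.id)=3
  4: ids {6, 8, 19} → COUNT(b.id)=3
  5: ids {—} → COUNT(b.id)=0

India | 1 ; USA | 3 ; Brazil | 3 ; Brazil | 3 ; Japan | 0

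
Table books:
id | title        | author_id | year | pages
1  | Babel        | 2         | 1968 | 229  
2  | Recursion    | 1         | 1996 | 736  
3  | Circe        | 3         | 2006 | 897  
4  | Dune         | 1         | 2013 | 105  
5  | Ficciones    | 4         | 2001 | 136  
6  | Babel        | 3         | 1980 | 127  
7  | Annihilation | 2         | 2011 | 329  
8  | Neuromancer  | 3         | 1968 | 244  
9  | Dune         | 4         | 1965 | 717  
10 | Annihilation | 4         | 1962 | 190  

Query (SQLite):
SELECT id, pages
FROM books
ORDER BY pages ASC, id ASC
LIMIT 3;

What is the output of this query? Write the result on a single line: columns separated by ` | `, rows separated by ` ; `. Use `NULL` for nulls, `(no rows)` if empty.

4 | 105 ; 6 | 127 ; 5 | 136

Sort by pages asc, tiebreak id asc: (105, id=4), (127, id=6), (136, id=5), (190, id=10), (229, id=1), (244, id=8) …. Take first 3.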